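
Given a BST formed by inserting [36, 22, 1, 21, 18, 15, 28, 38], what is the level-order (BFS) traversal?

Tree insertion order: [36, 22, 1, 21, 18, 15, 28, 38]
Tree (level-order array): [36, 22, 38, 1, 28, None, None, None, 21, None, None, 18, None, 15]
BFS from the root, enqueuing left then right child of each popped node:
  queue [36] -> pop 36, enqueue [22, 38], visited so far: [36]
  queue [22, 38] -> pop 22, enqueue [1, 28], visited so far: [36, 22]
  queue [38, 1, 28] -> pop 38, enqueue [none], visited so far: [36, 22, 38]
  queue [1, 28] -> pop 1, enqueue [21], visited so far: [36, 22, 38, 1]
  queue [28, 21] -> pop 28, enqueue [none], visited so far: [36, 22, 38, 1, 28]
  queue [21] -> pop 21, enqueue [18], visited so far: [36, 22, 38, 1, 28, 21]
  queue [18] -> pop 18, enqueue [15], visited so far: [36, 22, 38, 1, 28, 21, 18]
  queue [15] -> pop 15, enqueue [none], visited so far: [36, 22, 38, 1, 28, 21, 18, 15]
Result: [36, 22, 38, 1, 28, 21, 18, 15]


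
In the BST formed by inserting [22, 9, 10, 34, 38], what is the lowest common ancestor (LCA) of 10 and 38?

Tree insertion order: [22, 9, 10, 34, 38]
Tree (level-order array): [22, 9, 34, None, 10, None, 38]
In a BST, the LCA of p=10, q=38 is the first node v on the
root-to-leaf path with p <= v <= q (go left if both < v, right if both > v).
Walk from root:
  at 22: 10 <= 22 <= 38, this is the LCA
LCA = 22


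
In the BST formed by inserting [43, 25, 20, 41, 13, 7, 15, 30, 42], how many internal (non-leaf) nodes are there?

Tree built from: [43, 25, 20, 41, 13, 7, 15, 30, 42]
Tree (level-order array): [43, 25, None, 20, 41, 13, None, 30, 42, 7, 15]
Rule: An internal node has at least one child.
Per-node child counts:
  node 43: 1 child(ren)
  node 25: 2 child(ren)
  node 20: 1 child(ren)
  node 13: 2 child(ren)
  node 7: 0 child(ren)
  node 15: 0 child(ren)
  node 41: 2 child(ren)
  node 30: 0 child(ren)
  node 42: 0 child(ren)
Matching nodes: [43, 25, 20, 13, 41]
Count of internal (non-leaf) nodes: 5


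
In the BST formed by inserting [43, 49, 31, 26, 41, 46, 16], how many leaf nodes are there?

Tree built from: [43, 49, 31, 26, 41, 46, 16]
Tree (level-order array): [43, 31, 49, 26, 41, 46, None, 16]
Rule: A leaf has 0 children.
Per-node child counts:
  node 43: 2 child(ren)
  node 31: 2 child(ren)
  node 26: 1 child(ren)
  node 16: 0 child(ren)
  node 41: 0 child(ren)
  node 49: 1 child(ren)
  node 46: 0 child(ren)
Matching nodes: [16, 41, 46]
Count of leaf nodes: 3


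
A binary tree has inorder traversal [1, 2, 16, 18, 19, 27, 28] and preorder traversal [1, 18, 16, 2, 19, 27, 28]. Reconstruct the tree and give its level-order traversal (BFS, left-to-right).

Inorder:  [1, 2, 16, 18, 19, 27, 28]
Preorder: [1, 18, 16, 2, 19, 27, 28]
Algorithm: preorder visits root first, so consume preorder in order;
for each root, split the current inorder slice at that value into
left-subtree inorder and right-subtree inorder, then recurse.
Recursive splits:
  root=1; inorder splits into left=[], right=[2, 16, 18, 19, 27, 28]
  root=18; inorder splits into left=[2, 16], right=[19, 27, 28]
  root=16; inorder splits into left=[2], right=[]
  root=2; inorder splits into left=[], right=[]
  root=19; inorder splits into left=[], right=[27, 28]
  root=27; inorder splits into left=[], right=[28]
  root=28; inorder splits into left=[], right=[]
Reconstructed level-order: [1, 18, 16, 19, 2, 27, 28]


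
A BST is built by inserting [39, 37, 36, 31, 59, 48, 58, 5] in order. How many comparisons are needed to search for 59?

Search path for 59: 39 -> 59
Found: True
Comparisons: 2


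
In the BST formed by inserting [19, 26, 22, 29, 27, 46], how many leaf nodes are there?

Tree built from: [19, 26, 22, 29, 27, 46]
Tree (level-order array): [19, None, 26, 22, 29, None, None, 27, 46]
Rule: A leaf has 0 children.
Per-node child counts:
  node 19: 1 child(ren)
  node 26: 2 child(ren)
  node 22: 0 child(ren)
  node 29: 2 child(ren)
  node 27: 0 child(ren)
  node 46: 0 child(ren)
Matching nodes: [22, 27, 46]
Count of leaf nodes: 3


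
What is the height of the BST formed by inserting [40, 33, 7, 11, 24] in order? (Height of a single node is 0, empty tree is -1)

Insertion order: [40, 33, 7, 11, 24]
Tree (level-order array): [40, 33, None, 7, None, None, 11, None, 24]
Compute height bottom-up (empty subtree = -1):
  height(24) = 1 + max(-1, -1) = 0
  height(11) = 1 + max(-1, 0) = 1
  height(7) = 1 + max(-1, 1) = 2
  height(33) = 1 + max(2, -1) = 3
  height(40) = 1 + max(3, -1) = 4
Height = 4


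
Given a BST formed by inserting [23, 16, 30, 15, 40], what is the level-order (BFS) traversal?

Tree insertion order: [23, 16, 30, 15, 40]
Tree (level-order array): [23, 16, 30, 15, None, None, 40]
BFS from the root, enqueuing left then right child of each popped node:
  queue [23] -> pop 23, enqueue [16, 30], visited so far: [23]
  queue [16, 30] -> pop 16, enqueue [15], visited so far: [23, 16]
  queue [30, 15] -> pop 30, enqueue [40], visited so far: [23, 16, 30]
  queue [15, 40] -> pop 15, enqueue [none], visited so far: [23, 16, 30, 15]
  queue [40] -> pop 40, enqueue [none], visited so far: [23, 16, 30, 15, 40]
Result: [23, 16, 30, 15, 40]


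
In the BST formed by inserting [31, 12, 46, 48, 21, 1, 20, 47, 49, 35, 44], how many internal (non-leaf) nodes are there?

Tree built from: [31, 12, 46, 48, 21, 1, 20, 47, 49, 35, 44]
Tree (level-order array): [31, 12, 46, 1, 21, 35, 48, None, None, 20, None, None, 44, 47, 49]
Rule: An internal node has at least one child.
Per-node child counts:
  node 31: 2 child(ren)
  node 12: 2 child(ren)
  node 1: 0 child(ren)
  node 21: 1 child(ren)
  node 20: 0 child(ren)
  node 46: 2 child(ren)
  node 35: 1 child(ren)
  node 44: 0 child(ren)
  node 48: 2 child(ren)
  node 47: 0 child(ren)
  node 49: 0 child(ren)
Matching nodes: [31, 12, 21, 46, 35, 48]
Count of internal (non-leaf) nodes: 6


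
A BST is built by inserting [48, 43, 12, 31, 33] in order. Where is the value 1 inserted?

Starting tree (level order): [48, 43, None, 12, None, None, 31, None, 33]
Insertion path: 48 -> 43 -> 12
Result: insert 1 as left child of 12
Final tree (level order): [48, 43, None, 12, None, 1, 31, None, None, None, 33]


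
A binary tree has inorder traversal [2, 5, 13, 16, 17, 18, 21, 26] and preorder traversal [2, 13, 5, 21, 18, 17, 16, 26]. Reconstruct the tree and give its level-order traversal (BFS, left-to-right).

Inorder:  [2, 5, 13, 16, 17, 18, 21, 26]
Preorder: [2, 13, 5, 21, 18, 17, 16, 26]
Algorithm: preorder visits root first, so consume preorder in order;
for each root, split the current inorder slice at that value into
left-subtree inorder and right-subtree inorder, then recurse.
Recursive splits:
  root=2; inorder splits into left=[], right=[5, 13, 16, 17, 18, 21, 26]
  root=13; inorder splits into left=[5], right=[16, 17, 18, 21, 26]
  root=5; inorder splits into left=[], right=[]
  root=21; inorder splits into left=[16, 17, 18], right=[26]
  root=18; inorder splits into left=[16, 17], right=[]
  root=17; inorder splits into left=[16], right=[]
  root=16; inorder splits into left=[], right=[]
  root=26; inorder splits into left=[], right=[]
Reconstructed level-order: [2, 13, 5, 21, 18, 26, 17, 16]


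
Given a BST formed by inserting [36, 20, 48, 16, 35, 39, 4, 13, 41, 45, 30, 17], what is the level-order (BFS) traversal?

Tree insertion order: [36, 20, 48, 16, 35, 39, 4, 13, 41, 45, 30, 17]
Tree (level-order array): [36, 20, 48, 16, 35, 39, None, 4, 17, 30, None, None, 41, None, 13, None, None, None, None, None, 45]
BFS from the root, enqueuing left then right child of each popped node:
  queue [36] -> pop 36, enqueue [20, 48], visited so far: [36]
  queue [20, 48] -> pop 20, enqueue [16, 35], visited so far: [36, 20]
  queue [48, 16, 35] -> pop 48, enqueue [39], visited so far: [36, 20, 48]
  queue [16, 35, 39] -> pop 16, enqueue [4, 17], visited so far: [36, 20, 48, 16]
  queue [35, 39, 4, 17] -> pop 35, enqueue [30], visited so far: [36, 20, 48, 16, 35]
  queue [39, 4, 17, 30] -> pop 39, enqueue [41], visited so far: [36, 20, 48, 16, 35, 39]
  queue [4, 17, 30, 41] -> pop 4, enqueue [13], visited so far: [36, 20, 48, 16, 35, 39, 4]
  queue [17, 30, 41, 13] -> pop 17, enqueue [none], visited so far: [36, 20, 48, 16, 35, 39, 4, 17]
  queue [30, 41, 13] -> pop 30, enqueue [none], visited so far: [36, 20, 48, 16, 35, 39, 4, 17, 30]
  queue [41, 13] -> pop 41, enqueue [45], visited so far: [36, 20, 48, 16, 35, 39, 4, 17, 30, 41]
  queue [13, 45] -> pop 13, enqueue [none], visited so far: [36, 20, 48, 16, 35, 39, 4, 17, 30, 41, 13]
  queue [45] -> pop 45, enqueue [none], visited so far: [36, 20, 48, 16, 35, 39, 4, 17, 30, 41, 13, 45]
Result: [36, 20, 48, 16, 35, 39, 4, 17, 30, 41, 13, 45]


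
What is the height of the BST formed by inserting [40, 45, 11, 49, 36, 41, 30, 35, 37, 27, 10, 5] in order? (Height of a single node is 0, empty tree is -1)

Insertion order: [40, 45, 11, 49, 36, 41, 30, 35, 37, 27, 10, 5]
Tree (level-order array): [40, 11, 45, 10, 36, 41, 49, 5, None, 30, 37, None, None, None, None, None, None, 27, 35]
Compute height bottom-up (empty subtree = -1):
  height(5) = 1 + max(-1, -1) = 0
  height(10) = 1 + max(0, -1) = 1
  height(27) = 1 + max(-1, -1) = 0
  height(35) = 1 + max(-1, -1) = 0
  height(30) = 1 + max(0, 0) = 1
  height(37) = 1 + max(-1, -1) = 0
  height(36) = 1 + max(1, 0) = 2
  height(11) = 1 + max(1, 2) = 3
  height(41) = 1 + max(-1, -1) = 0
  height(49) = 1 + max(-1, -1) = 0
  height(45) = 1 + max(0, 0) = 1
  height(40) = 1 + max(3, 1) = 4
Height = 4


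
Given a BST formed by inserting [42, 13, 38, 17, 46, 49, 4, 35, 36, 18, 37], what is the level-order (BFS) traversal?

Tree insertion order: [42, 13, 38, 17, 46, 49, 4, 35, 36, 18, 37]
Tree (level-order array): [42, 13, 46, 4, 38, None, 49, None, None, 17, None, None, None, None, 35, 18, 36, None, None, None, 37]
BFS from the root, enqueuing left then right child of each popped node:
  queue [42] -> pop 42, enqueue [13, 46], visited so far: [42]
  queue [13, 46] -> pop 13, enqueue [4, 38], visited so far: [42, 13]
  queue [46, 4, 38] -> pop 46, enqueue [49], visited so far: [42, 13, 46]
  queue [4, 38, 49] -> pop 4, enqueue [none], visited so far: [42, 13, 46, 4]
  queue [38, 49] -> pop 38, enqueue [17], visited so far: [42, 13, 46, 4, 38]
  queue [49, 17] -> pop 49, enqueue [none], visited so far: [42, 13, 46, 4, 38, 49]
  queue [17] -> pop 17, enqueue [35], visited so far: [42, 13, 46, 4, 38, 49, 17]
  queue [35] -> pop 35, enqueue [18, 36], visited so far: [42, 13, 46, 4, 38, 49, 17, 35]
  queue [18, 36] -> pop 18, enqueue [none], visited so far: [42, 13, 46, 4, 38, 49, 17, 35, 18]
  queue [36] -> pop 36, enqueue [37], visited so far: [42, 13, 46, 4, 38, 49, 17, 35, 18, 36]
  queue [37] -> pop 37, enqueue [none], visited so far: [42, 13, 46, 4, 38, 49, 17, 35, 18, 36, 37]
Result: [42, 13, 46, 4, 38, 49, 17, 35, 18, 36, 37]


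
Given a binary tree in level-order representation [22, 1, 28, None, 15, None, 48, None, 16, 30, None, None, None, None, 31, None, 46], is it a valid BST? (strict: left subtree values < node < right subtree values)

Level-order array: [22, 1, 28, None, 15, None, 48, None, 16, 30, None, None, None, None, 31, None, 46]
Validate using subtree bounds (lo, hi): at each node, require lo < value < hi,
then recurse left with hi=value and right with lo=value.
Preorder trace (stopping at first violation):
  at node 22 with bounds (-inf, +inf): OK
  at node 1 with bounds (-inf, 22): OK
  at node 15 with bounds (1, 22): OK
  at node 16 with bounds (15, 22): OK
  at node 28 with bounds (22, +inf): OK
  at node 48 with bounds (28, +inf): OK
  at node 30 with bounds (28, 48): OK
  at node 31 with bounds (30, 48): OK
  at node 46 with bounds (31, 48): OK
No violation found at any node.
Result: Valid BST


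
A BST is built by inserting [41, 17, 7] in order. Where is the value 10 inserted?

Starting tree (level order): [41, 17, None, 7]
Insertion path: 41 -> 17 -> 7
Result: insert 10 as right child of 7
Final tree (level order): [41, 17, None, 7, None, None, 10]


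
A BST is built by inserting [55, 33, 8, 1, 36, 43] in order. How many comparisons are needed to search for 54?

Search path for 54: 55 -> 33 -> 36 -> 43
Found: False
Comparisons: 4


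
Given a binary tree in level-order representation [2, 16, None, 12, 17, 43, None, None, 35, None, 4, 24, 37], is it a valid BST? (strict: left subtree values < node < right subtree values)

Level-order array: [2, 16, None, 12, 17, 43, None, None, 35, None, 4, 24, 37]
Validate using subtree bounds (lo, hi): at each node, require lo < value < hi,
then recurse left with hi=value and right with lo=value.
Preorder trace (stopping at first violation):
  at node 2 with bounds (-inf, +inf): OK
  at node 16 with bounds (-inf, 2): VIOLATION
Node 16 violates its bound: not (-inf < 16 < 2).
Result: Not a valid BST


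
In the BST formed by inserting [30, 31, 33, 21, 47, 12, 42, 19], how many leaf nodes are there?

Tree built from: [30, 31, 33, 21, 47, 12, 42, 19]
Tree (level-order array): [30, 21, 31, 12, None, None, 33, None, 19, None, 47, None, None, 42]
Rule: A leaf has 0 children.
Per-node child counts:
  node 30: 2 child(ren)
  node 21: 1 child(ren)
  node 12: 1 child(ren)
  node 19: 0 child(ren)
  node 31: 1 child(ren)
  node 33: 1 child(ren)
  node 47: 1 child(ren)
  node 42: 0 child(ren)
Matching nodes: [19, 42]
Count of leaf nodes: 2


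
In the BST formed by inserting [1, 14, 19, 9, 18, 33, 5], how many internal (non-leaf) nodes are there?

Tree built from: [1, 14, 19, 9, 18, 33, 5]
Tree (level-order array): [1, None, 14, 9, 19, 5, None, 18, 33]
Rule: An internal node has at least one child.
Per-node child counts:
  node 1: 1 child(ren)
  node 14: 2 child(ren)
  node 9: 1 child(ren)
  node 5: 0 child(ren)
  node 19: 2 child(ren)
  node 18: 0 child(ren)
  node 33: 0 child(ren)
Matching nodes: [1, 14, 9, 19]
Count of internal (non-leaf) nodes: 4


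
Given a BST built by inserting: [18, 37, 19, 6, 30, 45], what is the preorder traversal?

Tree insertion order: [18, 37, 19, 6, 30, 45]
Tree (level-order array): [18, 6, 37, None, None, 19, 45, None, 30]
Preorder traversal: [18, 6, 37, 19, 30, 45]


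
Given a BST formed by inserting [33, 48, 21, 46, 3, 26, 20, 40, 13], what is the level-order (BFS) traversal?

Tree insertion order: [33, 48, 21, 46, 3, 26, 20, 40, 13]
Tree (level-order array): [33, 21, 48, 3, 26, 46, None, None, 20, None, None, 40, None, 13]
BFS from the root, enqueuing left then right child of each popped node:
  queue [33] -> pop 33, enqueue [21, 48], visited so far: [33]
  queue [21, 48] -> pop 21, enqueue [3, 26], visited so far: [33, 21]
  queue [48, 3, 26] -> pop 48, enqueue [46], visited so far: [33, 21, 48]
  queue [3, 26, 46] -> pop 3, enqueue [20], visited so far: [33, 21, 48, 3]
  queue [26, 46, 20] -> pop 26, enqueue [none], visited so far: [33, 21, 48, 3, 26]
  queue [46, 20] -> pop 46, enqueue [40], visited so far: [33, 21, 48, 3, 26, 46]
  queue [20, 40] -> pop 20, enqueue [13], visited so far: [33, 21, 48, 3, 26, 46, 20]
  queue [40, 13] -> pop 40, enqueue [none], visited so far: [33, 21, 48, 3, 26, 46, 20, 40]
  queue [13] -> pop 13, enqueue [none], visited so far: [33, 21, 48, 3, 26, 46, 20, 40, 13]
Result: [33, 21, 48, 3, 26, 46, 20, 40, 13]


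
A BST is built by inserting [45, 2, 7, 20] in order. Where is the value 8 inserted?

Starting tree (level order): [45, 2, None, None, 7, None, 20]
Insertion path: 45 -> 2 -> 7 -> 20
Result: insert 8 as left child of 20
Final tree (level order): [45, 2, None, None, 7, None, 20, 8]


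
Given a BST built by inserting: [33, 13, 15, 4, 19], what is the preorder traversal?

Tree insertion order: [33, 13, 15, 4, 19]
Tree (level-order array): [33, 13, None, 4, 15, None, None, None, 19]
Preorder traversal: [33, 13, 4, 15, 19]


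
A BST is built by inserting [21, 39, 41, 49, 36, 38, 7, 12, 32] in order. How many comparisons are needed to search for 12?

Search path for 12: 21 -> 7 -> 12
Found: True
Comparisons: 3


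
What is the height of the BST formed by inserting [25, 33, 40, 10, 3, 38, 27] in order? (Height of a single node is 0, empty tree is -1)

Insertion order: [25, 33, 40, 10, 3, 38, 27]
Tree (level-order array): [25, 10, 33, 3, None, 27, 40, None, None, None, None, 38]
Compute height bottom-up (empty subtree = -1):
  height(3) = 1 + max(-1, -1) = 0
  height(10) = 1 + max(0, -1) = 1
  height(27) = 1 + max(-1, -1) = 0
  height(38) = 1 + max(-1, -1) = 0
  height(40) = 1 + max(0, -1) = 1
  height(33) = 1 + max(0, 1) = 2
  height(25) = 1 + max(1, 2) = 3
Height = 3


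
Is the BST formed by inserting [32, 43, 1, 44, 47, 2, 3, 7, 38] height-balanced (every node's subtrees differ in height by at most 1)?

Tree (level-order array): [32, 1, 43, None, 2, 38, 44, None, 3, None, None, None, 47, None, 7]
Definition: a tree is height-balanced if, at every node, |h(left) - h(right)| <= 1 (empty subtree has height -1).
Bottom-up per-node check:
  node 7: h_left=-1, h_right=-1, diff=0 [OK], height=0
  node 3: h_left=-1, h_right=0, diff=1 [OK], height=1
  node 2: h_left=-1, h_right=1, diff=2 [FAIL (|-1-1|=2 > 1)], height=2
  node 1: h_left=-1, h_right=2, diff=3 [FAIL (|-1-2|=3 > 1)], height=3
  node 38: h_left=-1, h_right=-1, diff=0 [OK], height=0
  node 47: h_left=-1, h_right=-1, diff=0 [OK], height=0
  node 44: h_left=-1, h_right=0, diff=1 [OK], height=1
  node 43: h_left=0, h_right=1, diff=1 [OK], height=2
  node 32: h_left=3, h_right=2, diff=1 [OK], height=4
Node 2 violates the condition: |-1 - 1| = 2 > 1.
Result: Not balanced


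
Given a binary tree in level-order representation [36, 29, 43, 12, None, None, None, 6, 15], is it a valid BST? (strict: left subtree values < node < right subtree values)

Level-order array: [36, 29, 43, 12, None, None, None, 6, 15]
Validate using subtree bounds (lo, hi): at each node, require lo < value < hi,
then recurse left with hi=value and right with lo=value.
Preorder trace (stopping at first violation):
  at node 36 with bounds (-inf, +inf): OK
  at node 29 with bounds (-inf, 36): OK
  at node 12 with bounds (-inf, 29): OK
  at node 6 with bounds (-inf, 12): OK
  at node 15 with bounds (12, 29): OK
  at node 43 with bounds (36, +inf): OK
No violation found at any node.
Result: Valid BST


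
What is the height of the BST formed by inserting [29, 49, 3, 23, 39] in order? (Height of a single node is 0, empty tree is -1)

Insertion order: [29, 49, 3, 23, 39]
Tree (level-order array): [29, 3, 49, None, 23, 39]
Compute height bottom-up (empty subtree = -1):
  height(23) = 1 + max(-1, -1) = 0
  height(3) = 1 + max(-1, 0) = 1
  height(39) = 1 + max(-1, -1) = 0
  height(49) = 1 + max(0, -1) = 1
  height(29) = 1 + max(1, 1) = 2
Height = 2


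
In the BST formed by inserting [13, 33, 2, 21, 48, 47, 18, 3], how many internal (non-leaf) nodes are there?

Tree built from: [13, 33, 2, 21, 48, 47, 18, 3]
Tree (level-order array): [13, 2, 33, None, 3, 21, 48, None, None, 18, None, 47]
Rule: An internal node has at least one child.
Per-node child counts:
  node 13: 2 child(ren)
  node 2: 1 child(ren)
  node 3: 0 child(ren)
  node 33: 2 child(ren)
  node 21: 1 child(ren)
  node 18: 0 child(ren)
  node 48: 1 child(ren)
  node 47: 0 child(ren)
Matching nodes: [13, 2, 33, 21, 48]
Count of internal (non-leaf) nodes: 5


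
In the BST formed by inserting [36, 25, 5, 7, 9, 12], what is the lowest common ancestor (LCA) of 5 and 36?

Tree insertion order: [36, 25, 5, 7, 9, 12]
Tree (level-order array): [36, 25, None, 5, None, None, 7, None, 9, None, 12]
In a BST, the LCA of p=5, q=36 is the first node v on the
root-to-leaf path with p <= v <= q (go left if both < v, right if both > v).
Walk from root:
  at 36: 5 <= 36 <= 36, this is the LCA
LCA = 36


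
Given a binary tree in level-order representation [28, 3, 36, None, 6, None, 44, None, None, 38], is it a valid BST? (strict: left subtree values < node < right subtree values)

Level-order array: [28, 3, 36, None, 6, None, 44, None, None, 38]
Validate using subtree bounds (lo, hi): at each node, require lo < value < hi,
then recurse left with hi=value and right with lo=value.
Preorder trace (stopping at first violation):
  at node 28 with bounds (-inf, +inf): OK
  at node 3 with bounds (-inf, 28): OK
  at node 6 with bounds (3, 28): OK
  at node 36 with bounds (28, +inf): OK
  at node 44 with bounds (36, +inf): OK
  at node 38 with bounds (36, 44): OK
No violation found at any node.
Result: Valid BST


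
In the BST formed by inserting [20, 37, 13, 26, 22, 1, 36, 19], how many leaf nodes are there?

Tree built from: [20, 37, 13, 26, 22, 1, 36, 19]
Tree (level-order array): [20, 13, 37, 1, 19, 26, None, None, None, None, None, 22, 36]
Rule: A leaf has 0 children.
Per-node child counts:
  node 20: 2 child(ren)
  node 13: 2 child(ren)
  node 1: 0 child(ren)
  node 19: 0 child(ren)
  node 37: 1 child(ren)
  node 26: 2 child(ren)
  node 22: 0 child(ren)
  node 36: 0 child(ren)
Matching nodes: [1, 19, 22, 36]
Count of leaf nodes: 4


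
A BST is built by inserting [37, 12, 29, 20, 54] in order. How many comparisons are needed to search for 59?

Search path for 59: 37 -> 54
Found: False
Comparisons: 2


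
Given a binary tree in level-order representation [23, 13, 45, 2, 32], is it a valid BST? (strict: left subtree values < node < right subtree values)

Level-order array: [23, 13, 45, 2, 32]
Validate using subtree bounds (lo, hi): at each node, require lo < value < hi,
then recurse left with hi=value and right with lo=value.
Preorder trace (stopping at first violation):
  at node 23 with bounds (-inf, +inf): OK
  at node 13 with bounds (-inf, 23): OK
  at node 2 with bounds (-inf, 13): OK
  at node 32 with bounds (13, 23): VIOLATION
Node 32 violates its bound: not (13 < 32 < 23).
Result: Not a valid BST


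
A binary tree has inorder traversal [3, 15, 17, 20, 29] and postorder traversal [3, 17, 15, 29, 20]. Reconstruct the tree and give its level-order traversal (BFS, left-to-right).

Inorder:   [3, 15, 17, 20, 29]
Postorder: [3, 17, 15, 29, 20]
Algorithm: postorder visits root last, so walk postorder right-to-left;
each value is the root of the current inorder slice — split it at that
value, recurse on the right subtree first, then the left.
Recursive splits:
  root=20; inorder splits into left=[3, 15, 17], right=[29]
  root=29; inorder splits into left=[], right=[]
  root=15; inorder splits into left=[3], right=[17]
  root=17; inorder splits into left=[], right=[]
  root=3; inorder splits into left=[], right=[]
Reconstructed level-order: [20, 15, 29, 3, 17]


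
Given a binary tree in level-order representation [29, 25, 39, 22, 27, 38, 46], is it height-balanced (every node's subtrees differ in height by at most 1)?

Tree (level-order array): [29, 25, 39, 22, 27, 38, 46]
Definition: a tree is height-balanced if, at every node, |h(left) - h(right)| <= 1 (empty subtree has height -1).
Bottom-up per-node check:
  node 22: h_left=-1, h_right=-1, diff=0 [OK], height=0
  node 27: h_left=-1, h_right=-1, diff=0 [OK], height=0
  node 25: h_left=0, h_right=0, diff=0 [OK], height=1
  node 38: h_left=-1, h_right=-1, diff=0 [OK], height=0
  node 46: h_left=-1, h_right=-1, diff=0 [OK], height=0
  node 39: h_left=0, h_right=0, diff=0 [OK], height=1
  node 29: h_left=1, h_right=1, diff=0 [OK], height=2
All nodes satisfy the balance condition.
Result: Balanced


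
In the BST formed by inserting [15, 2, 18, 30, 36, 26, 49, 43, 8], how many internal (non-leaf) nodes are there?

Tree built from: [15, 2, 18, 30, 36, 26, 49, 43, 8]
Tree (level-order array): [15, 2, 18, None, 8, None, 30, None, None, 26, 36, None, None, None, 49, 43]
Rule: An internal node has at least one child.
Per-node child counts:
  node 15: 2 child(ren)
  node 2: 1 child(ren)
  node 8: 0 child(ren)
  node 18: 1 child(ren)
  node 30: 2 child(ren)
  node 26: 0 child(ren)
  node 36: 1 child(ren)
  node 49: 1 child(ren)
  node 43: 0 child(ren)
Matching nodes: [15, 2, 18, 30, 36, 49]
Count of internal (non-leaf) nodes: 6


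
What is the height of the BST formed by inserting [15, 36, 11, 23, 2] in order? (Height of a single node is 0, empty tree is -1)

Insertion order: [15, 36, 11, 23, 2]
Tree (level-order array): [15, 11, 36, 2, None, 23]
Compute height bottom-up (empty subtree = -1):
  height(2) = 1 + max(-1, -1) = 0
  height(11) = 1 + max(0, -1) = 1
  height(23) = 1 + max(-1, -1) = 0
  height(36) = 1 + max(0, -1) = 1
  height(15) = 1 + max(1, 1) = 2
Height = 2


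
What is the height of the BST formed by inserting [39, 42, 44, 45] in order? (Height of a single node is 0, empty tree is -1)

Insertion order: [39, 42, 44, 45]
Tree (level-order array): [39, None, 42, None, 44, None, 45]
Compute height bottom-up (empty subtree = -1):
  height(45) = 1 + max(-1, -1) = 0
  height(44) = 1 + max(-1, 0) = 1
  height(42) = 1 + max(-1, 1) = 2
  height(39) = 1 + max(-1, 2) = 3
Height = 3


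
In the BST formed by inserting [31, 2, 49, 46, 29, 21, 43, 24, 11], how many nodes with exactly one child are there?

Tree built from: [31, 2, 49, 46, 29, 21, 43, 24, 11]
Tree (level-order array): [31, 2, 49, None, 29, 46, None, 21, None, 43, None, 11, 24]
Rule: These are nodes with exactly 1 non-null child.
Per-node child counts:
  node 31: 2 child(ren)
  node 2: 1 child(ren)
  node 29: 1 child(ren)
  node 21: 2 child(ren)
  node 11: 0 child(ren)
  node 24: 0 child(ren)
  node 49: 1 child(ren)
  node 46: 1 child(ren)
  node 43: 0 child(ren)
Matching nodes: [2, 29, 49, 46]
Count of nodes with exactly one child: 4


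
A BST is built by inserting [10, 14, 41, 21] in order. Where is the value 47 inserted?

Starting tree (level order): [10, None, 14, None, 41, 21]
Insertion path: 10 -> 14 -> 41
Result: insert 47 as right child of 41
Final tree (level order): [10, None, 14, None, 41, 21, 47]


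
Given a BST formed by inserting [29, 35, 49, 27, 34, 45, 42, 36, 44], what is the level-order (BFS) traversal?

Tree insertion order: [29, 35, 49, 27, 34, 45, 42, 36, 44]
Tree (level-order array): [29, 27, 35, None, None, 34, 49, None, None, 45, None, 42, None, 36, 44]
BFS from the root, enqueuing left then right child of each popped node:
  queue [29] -> pop 29, enqueue [27, 35], visited so far: [29]
  queue [27, 35] -> pop 27, enqueue [none], visited so far: [29, 27]
  queue [35] -> pop 35, enqueue [34, 49], visited so far: [29, 27, 35]
  queue [34, 49] -> pop 34, enqueue [none], visited so far: [29, 27, 35, 34]
  queue [49] -> pop 49, enqueue [45], visited so far: [29, 27, 35, 34, 49]
  queue [45] -> pop 45, enqueue [42], visited so far: [29, 27, 35, 34, 49, 45]
  queue [42] -> pop 42, enqueue [36, 44], visited so far: [29, 27, 35, 34, 49, 45, 42]
  queue [36, 44] -> pop 36, enqueue [none], visited so far: [29, 27, 35, 34, 49, 45, 42, 36]
  queue [44] -> pop 44, enqueue [none], visited so far: [29, 27, 35, 34, 49, 45, 42, 36, 44]
Result: [29, 27, 35, 34, 49, 45, 42, 36, 44]


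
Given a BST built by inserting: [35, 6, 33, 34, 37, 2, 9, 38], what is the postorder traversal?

Tree insertion order: [35, 6, 33, 34, 37, 2, 9, 38]
Tree (level-order array): [35, 6, 37, 2, 33, None, 38, None, None, 9, 34]
Postorder traversal: [2, 9, 34, 33, 6, 38, 37, 35]


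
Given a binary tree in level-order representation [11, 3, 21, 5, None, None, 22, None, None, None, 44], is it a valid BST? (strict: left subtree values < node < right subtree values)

Level-order array: [11, 3, 21, 5, None, None, 22, None, None, None, 44]
Validate using subtree bounds (lo, hi): at each node, require lo < value < hi,
then recurse left with hi=value and right with lo=value.
Preorder trace (stopping at first violation):
  at node 11 with bounds (-inf, +inf): OK
  at node 3 with bounds (-inf, 11): OK
  at node 5 with bounds (-inf, 3): VIOLATION
Node 5 violates its bound: not (-inf < 5 < 3).
Result: Not a valid BST


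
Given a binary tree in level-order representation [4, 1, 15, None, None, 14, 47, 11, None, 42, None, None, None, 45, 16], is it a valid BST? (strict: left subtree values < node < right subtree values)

Level-order array: [4, 1, 15, None, None, 14, 47, 11, None, 42, None, None, None, 45, 16]
Validate using subtree bounds (lo, hi): at each node, require lo < value < hi,
then recurse left with hi=value and right with lo=value.
Preorder trace (stopping at first violation):
  at node 4 with bounds (-inf, +inf): OK
  at node 1 with bounds (-inf, 4): OK
  at node 15 with bounds (4, +inf): OK
  at node 14 with bounds (4, 15): OK
  at node 11 with bounds (4, 14): OK
  at node 47 with bounds (15, +inf): OK
  at node 42 with bounds (15, 47): OK
  at node 45 with bounds (15, 42): VIOLATION
Node 45 violates its bound: not (15 < 45 < 42).
Result: Not a valid BST


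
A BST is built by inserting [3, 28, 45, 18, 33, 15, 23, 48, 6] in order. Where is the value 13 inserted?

Starting tree (level order): [3, None, 28, 18, 45, 15, 23, 33, 48, 6]
Insertion path: 3 -> 28 -> 18 -> 15 -> 6
Result: insert 13 as right child of 6
Final tree (level order): [3, None, 28, 18, 45, 15, 23, 33, 48, 6, None, None, None, None, None, None, None, None, 13]


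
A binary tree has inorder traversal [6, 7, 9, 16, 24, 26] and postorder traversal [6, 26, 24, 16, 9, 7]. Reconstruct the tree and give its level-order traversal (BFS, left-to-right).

Inorder:   [6, 7, 9, 16, 24, 26]
Postorder: [6, 26, 24, 16, 9, 7]
Algorithm: postorder visits root last, so walk postorder right-to-left;
each value is the root of the current inorder slice — split it at that
value, recurse on the right subtree first, then the left.
Recursive splits:
  root=7; inorder splits into left=[6], right=[9, 16, 24, 26]
  root=9; inorder splits into left=[], right=[16, 24, 26]
  root=16; inorder splits into left=[], right=[24, 26]
  root=24; inorder splits into left=[], right=[26]
  root=26; inorder splits into left=[], right=[]
  root=6; inorder splits into left=[], right=[]
Reconstructed level-order: [7, 6, 9, 16, 24, 26]


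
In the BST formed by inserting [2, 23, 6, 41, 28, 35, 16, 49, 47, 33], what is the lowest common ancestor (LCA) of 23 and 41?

Tree insertion order: [2, 23, 6, 41, 28, 35, 16, 49, 47, 33]
Tree (level-order array): [2, None, 23, 6, 41, None, 16, 28, 49, None, None, None, 35, 47, None, 33]
In a BST, the LCA of p=23, q=41 is the first node v on the
root-to-leaf path with p <= v <= q (go left if both < v, right if both > v).
Walk from root:
  at 2: both 23 and 41 > 2, go right
  at 23: 23 <= 23 <= 41, this is the LCA
LCA = 23


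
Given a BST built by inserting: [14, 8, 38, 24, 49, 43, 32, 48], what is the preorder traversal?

Tree insertion order: [14, 8, 38, 24, 49, 43, 32, 48]
Tree (level-order array): [14, 8, 38, None, None, 24, 49, None, 32, 43, None, None, None, None, 48]
Preorder traversal: [14, 8, 38, 24, 32, 49, 43, 48]


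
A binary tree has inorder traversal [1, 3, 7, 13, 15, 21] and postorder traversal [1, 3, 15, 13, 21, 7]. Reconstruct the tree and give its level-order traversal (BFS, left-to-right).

Inorder:   [1, 3, 7, 13, 15, 21]
Postorder: [1, 3, 15, 13, 21, 7]
Algorithm: postorder visits root last, so walk postorder right-to-left;
each value is the root of the current inorder slice — split it at that
value, recurse on the right subtree first, then the left.
Recursive splits:
  root=7; inorder splits into left=[1, 3], right=[13, 15, 21]
  root=21; inorder splits into left=[13, 15], right=[]
  root=13; inorder splits into left=[], right=[15]
  root=15; inorder splits into left=[], right=[]
  root=3; inorder splits into left=[1], right=[]
  root=1; inorder splits into left=[], right=[]
Reconstructed level-order: [7, 3, 21, 1, 13, 15]


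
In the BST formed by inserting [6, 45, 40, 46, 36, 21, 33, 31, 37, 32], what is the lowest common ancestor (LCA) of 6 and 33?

Tree insertion order: [6, 45, 40, 46, 36, 21, 33, 31, 37, 32]
Tree (level-order array): [6, None, 45, 40, 46, 36, None, None, None, 21, 37, None, 33, None, None, 31, None, None, 32]
In a BST, the LCA of p=6, q=33 is the first node v on the
root-to-leaf path with p <= v <= q (go left if both < v, right if both > v).
Walk from root:
  at 6: 6 <= 6 <= 33, this is the LCA
LCA = 6


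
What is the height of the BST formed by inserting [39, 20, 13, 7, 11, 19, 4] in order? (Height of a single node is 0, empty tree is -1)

Insertion order: [39, 20, 13, 7, 11, 19, 4]
Tree (level-order array): [39, 20, None, 13, None, 7, 19, 4, 11]
Compute height bottom-up (empty subtree = -1):
  height(4) = 1 + max(-1, -1) = 0
  height(11) = 1 + max(-1, -1) = 0
  height(7) = 1 + max(0, 0) = 1
  height(19) = 1 + max(-1, -1) = 0
  height(13) = 1 + max(1, 0) = 2
  height(20) = 1 + max(2, -1) = 3
  height(39) = 1 + max(3, -1) = 4
Height = 4


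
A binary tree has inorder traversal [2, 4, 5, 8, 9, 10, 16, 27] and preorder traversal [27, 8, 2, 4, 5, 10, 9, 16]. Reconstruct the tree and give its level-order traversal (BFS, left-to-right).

Inorder:  [2, 4, 5, 8, 9, 10, 16, 27]
Preorder: [27, 8, 2, 4, 5, 10, 9, 16]
Algorithm: preorder visits root first, so consume preorder in order;
for each root, split the current inorder slice at that value into
left-subtree inorder and right-subtree inorder, then recurse.
Recursive splits:
  root=27; inorder splits into left=[2, 4, 5, 8, 9, 10, 16], right=[]
  root=8; inorder splits into left=[2, 4, 5], right=[9, 10, 16]
  root=2; inorder splits into left=[], right=[4, 5]
  root=4; inorder splits into left=[], right=[5]
  root=5; inorder splits into left=[], right=[]
  root=10; inorder splits into left=[9], right=[16]
  root=9; inorder splits into left=[], right=[]
  root=16; inorder splits into left=[], right=[]
Reconstructed level-order: [27, 8, 2, 10, 4, 9, 16, 5]


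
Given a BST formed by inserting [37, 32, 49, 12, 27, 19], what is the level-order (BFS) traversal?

Tree insertion order: [37, 32, 49, 12, 27, 19]
Tree (level-order array): [37, 32, 49, 12, None, None, None, None, 27, 19]
BFS from the root, enqueuing left then right child of each popped node:
  queue [37] -> pop 37, enqueue [32, 49], visited so far: [37]
  queue [32, 49] -> pop 32, enqueue [12], visited so far: [37, 32]
  queue [49, 12] -> pop 49, enqueue [none], visited so far: [37, 32, 49]
  queue [12] -> pop 12, enqueue [27], visited so far: [37, 32, 49, 12]
  queue [27] -> pop 27, enqueue [19], visited so far: [37, 32, 49, 12, 27]
  queue [19] -> pop 19, enqueue [none], visited so far: [37, 32, 49, 12, 27, 19]
Result: [37, 32, 49, 12, 27, 19]


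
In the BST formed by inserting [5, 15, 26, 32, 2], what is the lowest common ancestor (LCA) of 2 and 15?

Tree insertion order: [5, 15, 26, 32, 2]
Tree (level-order array): [5, 2, 15, None, None, None, 26, None, 32]
In a BST, the LCA of p=2, q=15 is the first node v on the
root-to-leaf path with p <= v <= q (go left if both < v, right if both > v).
Walk from root:
  at 5: 2 <= 5 <= 15, this is the LCA
LCA = 5


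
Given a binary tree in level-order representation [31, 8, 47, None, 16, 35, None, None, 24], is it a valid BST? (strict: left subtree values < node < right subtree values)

Level-order array: [31, 8, 47, None, 16, 35, None, None, 24]
Validate using subtree bounds (lo, hi): at each node, require lo < value < hi,
then recurse left with hi=value and right with lo=value.
Preorder trace (stopping at first violation):
  at node 31 with bounds (-inf, +inf): OK
  at node 8 with bounds (-inf, 31): OK
  at node 16 with bounds (8, 31): OK
  at node 24 with bounds (16, 31): OK
  at node 47 with bounds (31, +inf): OK
  at node 35 with bounds (31, 47): OK
No violation found at any node.
Result: Valid BST


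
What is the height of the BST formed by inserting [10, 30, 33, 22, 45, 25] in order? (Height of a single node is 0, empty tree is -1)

Insertion order: [10, 30, 33, 22, 45, 25]
Tree (level-order array): [10, None, 30, 22, 33, None, 25, None, 45]
Compute height bottom-up (empty subtree = -1):
  height(25) = 1 + max(-1, -1) = 0
  height(22) = 1 + max(-1, 0) = 1
  height(45) = 1 + max(-1, -1) = 0
  height(33) = 1 + max(-1, 0) = 1
  height(30) = 1 + max(1, 1) = 2
  height(10) = 1 + max(-1, 2) = 3
Height = 3


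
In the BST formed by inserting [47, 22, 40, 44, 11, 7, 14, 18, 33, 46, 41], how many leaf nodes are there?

Tree built from: [47, 22, 40, 44, 11, 7, 14, 18, 33, 46, 41]
Tree (level-order array): [47, 22, None, 11, 40, 7, 14, 33, 44, None, None, None, 18, None, None, 41, 46]
Rule: A leaf has 0 children.
Per-node child counts:
  node 47: 1 child(ren)
  node 22: 2 child(ren)
  node 11: 2 child(ren)
  node 7: 0 child(ren)
  node 14: 1 child(ren)
  node 18: 0 child(ren)
  node 40: 2 child(ren)
  node 33: 0 child(ren)
  node 44: 2 child(ren)
  node 41: 0 child(ren)
  node 46: 0 child(ren)
Matching nodes: [7, 18, 33, 41, 46]
Count of leaf nodes: 5


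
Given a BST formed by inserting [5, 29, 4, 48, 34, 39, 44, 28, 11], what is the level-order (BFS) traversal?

Tree insertion order: [5, 29, 4, 48, 34, 39, 44, 28, 11]
Tree (level-order array): [5, 4, 29, None, None, 28, 48, 11, None, 34, None, None, None, None, 39, None, 44]
BFS from the root, enqueuing left then right child of each popped node:
  queue [5] -> pop 5, enqueue [4, 29], visited so far: [5]
  queue [4, 29] -> pop 4, enqueue [none], visited so far: [5, 4]
  queue [29] -> pop 29, enqueue [28, 48], visited so far: [5, 4, 29]
  queue [28, 48] -> pop 28, enqueue [11], visited so far: [5, 4, 29, 28]
  queue [48, 11] -> pop 48, enqueue [34], visited so far: [5, 4, 29, 28, 48]
  queue [11, 34] -> pop 11, enqueue [none], visited so far: [5, 4, 29, 28, 48, 11]
  queue [34] -> pop 34, enqueue [39], visited so far: [5, 4, 29, 28, 48, 11, 34]
  queue [39] -> pop 39, enqueue [44], visited so far: [5, 4, 29, 28, 48, 11, 34, 39]
  queue [44] -> pop 44, enqueue [none], visited so far: [5, 4, 29, 28, 48, 11, 34, 39, 44]
Result: [5, 4, 29, 28, 48, 11, 34, 39, 44]


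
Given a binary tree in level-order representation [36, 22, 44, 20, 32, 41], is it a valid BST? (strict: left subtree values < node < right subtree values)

Level-order array: [36, 22, 44, 20, 32, 41]
Validate using subtree bounds (lo, hi): at each node, require lo < value < hi,
then recurse left with hi=value and right with lo=value.
Preorder trace (stopping at first violation):
  at node 36 with bounds (-inf, +inf): OK
  at node 22 with bounds (-inf, 36): OK
  at node 20 with bounds (-inf, 22): OK
  at node 32 with bounds (22, 36): OK
  at node 44 with bounds (36, +inf): OK
  at node 41 with bounds (36, 44): OK
No violation found at any node.
Result: Valid BST


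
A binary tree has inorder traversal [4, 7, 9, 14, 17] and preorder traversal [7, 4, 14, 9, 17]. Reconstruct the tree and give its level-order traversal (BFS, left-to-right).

Inorder:  [4, 7, 9, 14, 17]
Preorder: [7, 4, 14, 9, 17]
Algorithm: preorder visits root first, so consume preorder in order;
for each root, split the current inorder slice at that value into
left-subtree inorder and right-subtree inorder, then recurse.
Recursive splits:
  root=7; inorder splits into left=[4], right=[9, 14, 17]
  root=4; inorder splits into left=[], right=[]
  root=14; inorder splits into left=[9], right=[17]
  root=9; inorder splits into left=[], right=[]
  root=17; inorder splits into left=[], right=[]
Reconstructed level-order: [7, 4, 14, 9, 17]


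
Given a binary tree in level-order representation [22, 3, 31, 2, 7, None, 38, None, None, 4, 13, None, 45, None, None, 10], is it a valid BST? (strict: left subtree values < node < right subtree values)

Level-order array: [22, 3, 31, 2, 7, None, 38, None, None, 4, 13, None, 45, None, None, 10]
Validate using subtree bounds (lo, hi): at each node, require lo < value < hi,
then recurse left with hi=value and right with lo=value.
Preorder trace (stopping at first violation):
  at node 22 with bounds (-inf, +inf): OK
  at node 3 with bounds (-inf, 22): OK
  at node 2 with bounds (-inf, 3): OK
  at node 7 with bounds (3, 22): OK
  at node 4 with bounds (3, 7): OK
  at node 13 with bounds (7, 22): OK
  at node 10 with bounds (7, 13): OK
  at node 31 with bounds (22, +inf): OK
  at node 38 with bounds (31, +inf): OK
  at node 45 with bounds (38, +inf): OK
No violation found at any node.
Result: Valid BST


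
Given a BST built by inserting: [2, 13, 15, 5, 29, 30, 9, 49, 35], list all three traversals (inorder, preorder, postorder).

Tree insertion order: [2, 13, 15, 5, 29, 30, 9, 49, 35]
Tree (level-order array): [2, None, 13, 5, 15, None, 9, None, 29, None, None, None, 30, None, 49, 35]
Inorder (L, root, R): [2, 5, 9, 13, 15, 29, 30, 35, 49]
Preorder (root, L, R): [2, 13, 5, 9, 15, 29, 30, 49, 35]
Postorder (L, R, root): [9, 5, 35, 49, 30, 29, 15, 13, 2]
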